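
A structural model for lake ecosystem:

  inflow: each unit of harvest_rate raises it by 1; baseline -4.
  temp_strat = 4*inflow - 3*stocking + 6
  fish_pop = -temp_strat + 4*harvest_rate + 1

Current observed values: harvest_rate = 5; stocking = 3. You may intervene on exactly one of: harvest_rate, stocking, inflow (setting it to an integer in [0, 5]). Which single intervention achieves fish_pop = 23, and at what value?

Intervening on harvest_rate: the paths from harvest_rate to fish_pop cancel (net effect zero), leaving fish_pop = 20; 23 is unreachable this way.
Intervening on stocking: with other inputs at their observed values, fish_pop = 3*stocking + 11. Solving for 23 gives stocking = 4, within [0, 5].
Intervening on inflow: fish_pop = -4*inflow + 24. Reaching 23 requires inflow = 1/4, not an integer.

set stocking = 4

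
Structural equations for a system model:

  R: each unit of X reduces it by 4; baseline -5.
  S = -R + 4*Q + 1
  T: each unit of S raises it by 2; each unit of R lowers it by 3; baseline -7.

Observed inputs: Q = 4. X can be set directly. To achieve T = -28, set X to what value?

Substituting into the S equation gives S = 4*X + 22.
Substituting into the T equation gives T = 20*X + 52.
Solve 20*X + 52 = -28: X = (-28 - 52) / 20 = -4.

X = -4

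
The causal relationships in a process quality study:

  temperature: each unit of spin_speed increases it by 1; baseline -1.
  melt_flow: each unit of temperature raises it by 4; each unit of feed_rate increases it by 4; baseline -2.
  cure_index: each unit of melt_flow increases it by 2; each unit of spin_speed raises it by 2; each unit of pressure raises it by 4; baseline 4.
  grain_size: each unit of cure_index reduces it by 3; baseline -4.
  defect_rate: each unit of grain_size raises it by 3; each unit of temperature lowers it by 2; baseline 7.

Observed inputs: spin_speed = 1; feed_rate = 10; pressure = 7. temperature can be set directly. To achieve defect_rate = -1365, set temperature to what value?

temperature = 5

Intervening on temperature fixes its value directly, overriding its dependence on spin_speed.
Substituting into the melt_flow equation gives melt_flow = 4*temperature + 38.
Substituting into the cure_index equation gives cure_index = 8*temperature + 110.
Substituting into the grain_size equation gives grain_size = -24*temperature - 334.
This gives defect_rate = -74*temperature - 995.
Solve -74*temperature - 995 = -1365: temperature = (-1365 + 995) / -74 = 5.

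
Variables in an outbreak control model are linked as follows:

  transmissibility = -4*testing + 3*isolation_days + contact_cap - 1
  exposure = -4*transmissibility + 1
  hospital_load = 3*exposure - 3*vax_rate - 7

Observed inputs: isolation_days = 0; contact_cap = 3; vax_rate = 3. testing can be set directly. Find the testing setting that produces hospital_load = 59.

Substituting into the transmissibility equation gives transmissibility = -4*testing + 2.
This gives exposure = 16*testing - 7.
Substituting into the hospital_load equation gives hospital_load = 48*testing - 37.
Solve 48*testing - 37 = 59: testing = (59 + 37) / 48 = 2.

testing = 2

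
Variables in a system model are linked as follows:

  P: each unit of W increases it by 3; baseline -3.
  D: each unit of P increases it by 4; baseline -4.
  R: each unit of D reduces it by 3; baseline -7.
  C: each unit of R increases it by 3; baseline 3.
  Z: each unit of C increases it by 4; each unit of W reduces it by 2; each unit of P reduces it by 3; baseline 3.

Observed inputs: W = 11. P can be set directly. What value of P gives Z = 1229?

P = -8

Intervening on P fixes its value directly, overriding its dependence on W.
Substituting into the R equation gives R = -12*P + 5.
This gives C = -36*P + 18.
Substituting into the Z equation gives Z = -147*P + 53.
Solve -147*P + 53 = 1229: P = (1229 - 53) / -147 = -8.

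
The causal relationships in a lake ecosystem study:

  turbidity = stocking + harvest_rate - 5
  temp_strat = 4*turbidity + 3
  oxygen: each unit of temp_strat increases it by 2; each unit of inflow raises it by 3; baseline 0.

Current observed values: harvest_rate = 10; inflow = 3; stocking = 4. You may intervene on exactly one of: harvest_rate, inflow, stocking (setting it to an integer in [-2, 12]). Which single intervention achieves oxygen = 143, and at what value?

set stocking = 11

Intervening on harvest_rate: oxygen = 8*harvest_rate + 7. Reaching 143 requires harvest_rate = 17, outside [-2, 12].
Intervening on inflow: oxygen = 3*inflow + 78. Reaching 143 requires inflow = 65/3, not an integer.
Intervening on stocking: with other inputs at their observed values, oxygen = 8*stocking + 55. Solving for 143 gives stocking = 11, within [-2, 12].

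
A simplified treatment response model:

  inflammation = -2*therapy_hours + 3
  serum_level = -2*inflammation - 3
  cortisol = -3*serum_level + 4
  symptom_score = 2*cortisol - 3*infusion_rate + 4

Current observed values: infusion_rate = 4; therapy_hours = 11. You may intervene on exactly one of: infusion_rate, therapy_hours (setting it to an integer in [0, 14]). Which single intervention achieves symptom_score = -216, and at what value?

set infusion_rate = 6

Intervening on infusion_rate: with other inputs at their observed values, symptom_score = -3*infusion_rate - 198. Solving for -216 gives infusion_rate = 6, within [0, 14].
Intervening on therapy_hours: symptom_score = -24*therapy_hours + 54. Reaching -216 requires therapy_hours = 45/4, not an integer.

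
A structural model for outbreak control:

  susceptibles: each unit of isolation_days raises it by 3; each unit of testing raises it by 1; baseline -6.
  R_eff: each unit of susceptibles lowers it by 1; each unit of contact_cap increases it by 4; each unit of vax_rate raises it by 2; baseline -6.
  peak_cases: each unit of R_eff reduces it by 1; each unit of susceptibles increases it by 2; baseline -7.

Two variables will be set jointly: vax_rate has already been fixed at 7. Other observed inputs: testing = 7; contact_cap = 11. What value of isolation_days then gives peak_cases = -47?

isolation_days = 1

With vax_rate held at 7:
Substituting into the susceptibles equation gives susceptibles = 3*isolation_days + 1.
Substituting into the R_eff equation gives R_eff = -3*isolation_days + 51.
Substituting into the peak_cases equation gives peak_cases = 9*isolation_days - 56.
Solve 9*isolation_days - 56 = -47: isolation_days = (-47 + 56) / 9 = 1.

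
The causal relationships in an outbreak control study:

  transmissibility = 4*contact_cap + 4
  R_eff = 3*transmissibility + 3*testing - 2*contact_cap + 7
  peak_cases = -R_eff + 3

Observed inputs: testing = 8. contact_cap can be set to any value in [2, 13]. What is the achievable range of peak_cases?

-170 to -60

Substituting into the R_eff equation gives R_eff = 10*contact_cap + 43.
So peak_cases = -10*contact_cap - 40.
Linear in contact_cap, so extremes are at the endpoints: contact_cap = 2 gives peak_cases = -60; contact_cap = 13 gives peak_cases = -170.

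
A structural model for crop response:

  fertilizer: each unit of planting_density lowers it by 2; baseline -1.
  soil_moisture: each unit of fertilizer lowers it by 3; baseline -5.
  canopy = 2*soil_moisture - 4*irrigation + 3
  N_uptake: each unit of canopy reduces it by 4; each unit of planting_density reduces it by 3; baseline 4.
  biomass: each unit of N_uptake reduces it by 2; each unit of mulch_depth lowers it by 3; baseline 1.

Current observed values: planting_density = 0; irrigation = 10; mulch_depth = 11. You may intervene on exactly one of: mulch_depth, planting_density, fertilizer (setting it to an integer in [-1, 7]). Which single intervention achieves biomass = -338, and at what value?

set mulch_depth = 1

Intervening on mulch_depth: with other inputs at their observed values, biomass = -3*mulch_depth - 335. Solving for -338 gives mulch_depth = 1, within [-1, 7].
Intervening on planting_density: biomass = 102*planting_density - 368. Reaching -338 requires planting_density = 5/17, not an integer.
Intervening on fertilizer: biomass = -48*fertilizer - 416. Reaching -338 requires fertilizer = -13/8, not an integer.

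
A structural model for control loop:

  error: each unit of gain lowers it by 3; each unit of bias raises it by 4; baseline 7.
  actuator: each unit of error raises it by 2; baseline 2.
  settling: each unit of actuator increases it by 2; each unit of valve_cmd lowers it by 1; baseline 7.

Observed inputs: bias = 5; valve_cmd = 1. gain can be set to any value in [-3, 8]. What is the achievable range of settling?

22 to 154

Substituting into the error equation gives error = -3*gain + 27.
This gives actuator = -6*gain + 56.
Substituting into the settling equation gives settling = -12*gain + 118.
Linear in gain, so extremes are at the endpoints: gain = -3 gives settling = 154; gain = 8 gives settling = 22.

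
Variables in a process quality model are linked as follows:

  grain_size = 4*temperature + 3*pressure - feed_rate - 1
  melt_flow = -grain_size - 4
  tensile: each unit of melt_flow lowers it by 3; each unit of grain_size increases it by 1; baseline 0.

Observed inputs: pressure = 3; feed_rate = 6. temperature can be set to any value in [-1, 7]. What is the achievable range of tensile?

Substituting into the grain_size equation gives grain_size = 4*temperature + 2.
Substituting into the melt_flow equation gives melt_flow = -4*temperature - 6.
tensile becomes 16*temperature + 20.
Linear in temperature, so extremes are at the endpoints: temperature = -1 gives tensile = 4; temperature = 7 gives tensile = 132.

4 to 132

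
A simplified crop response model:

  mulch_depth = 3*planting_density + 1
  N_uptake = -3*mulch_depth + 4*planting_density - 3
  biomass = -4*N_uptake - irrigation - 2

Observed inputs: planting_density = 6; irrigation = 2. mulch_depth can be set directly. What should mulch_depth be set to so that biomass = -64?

Intervening on mulch_depth fixes its value directly, overriding its dependence on planting_density.
Substituting into the N_uptake equation gives N_uptake = -3*mulch_depth + 21.
Substituting into the biomass equation gives biomass = 12*mulch_depth - 88.
Solve 12*mulch_depth - 88 = -64: mulch_depth = (-64 + 88) / 12 = 2.

mulch_depth = 2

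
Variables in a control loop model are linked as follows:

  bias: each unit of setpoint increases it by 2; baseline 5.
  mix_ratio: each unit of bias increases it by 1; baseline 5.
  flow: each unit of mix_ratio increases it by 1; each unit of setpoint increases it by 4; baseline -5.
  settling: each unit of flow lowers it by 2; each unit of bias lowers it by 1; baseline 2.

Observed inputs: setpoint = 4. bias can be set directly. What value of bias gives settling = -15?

Intervening on bias fixes its value directly, overriding its dependence on setpoint.
Substituting into the flow equation gives flow = bias + 16.
Substituting into the settling equation gives settling = -3*bias - 30.
Solve -3*bias - 30 = -15: bias = (-15 + 30) / -3 = -5.

bias = -5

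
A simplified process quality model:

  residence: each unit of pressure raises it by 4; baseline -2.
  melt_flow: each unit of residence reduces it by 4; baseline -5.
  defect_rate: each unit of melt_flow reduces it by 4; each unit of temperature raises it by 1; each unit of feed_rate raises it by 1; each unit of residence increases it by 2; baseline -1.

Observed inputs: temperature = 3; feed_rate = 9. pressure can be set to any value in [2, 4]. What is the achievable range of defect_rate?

139 to 283

Substituting into the melt_flow equation gives melt_flow = -16*pressure + 3.
Substituting into the defect_rate equation gives defect_rate = 72*pressure - 5.
Linear in pressure, so extremes are at the endpoints: pressure = 2 gives defect_rate = 139; pressure = 4 gives defect_rate = 283.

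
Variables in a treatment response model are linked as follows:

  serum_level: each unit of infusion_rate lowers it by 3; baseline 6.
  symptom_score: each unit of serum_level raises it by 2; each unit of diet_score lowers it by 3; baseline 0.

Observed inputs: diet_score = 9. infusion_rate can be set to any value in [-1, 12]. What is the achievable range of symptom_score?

-87 to -9

Substituting into the symptom_score equation gives symptom_score = -6*infusion_rate - 15.
Linear in infusion_rate, so extremes are at the endpoints: infusion_rate = -1 gives symptom_score = -9; infusion_rate = 12 gives symptom_score = -87.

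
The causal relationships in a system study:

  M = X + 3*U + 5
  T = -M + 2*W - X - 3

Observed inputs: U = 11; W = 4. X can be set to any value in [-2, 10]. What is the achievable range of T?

-53 to -29

Substituting into the M equation gives M = X + 38.
Substituting into the T equation gives T = -2*X - 33.
Linear in X, so extremes are at the endpoints: X = -2 gives T = -29; X = 10 gives T = -53.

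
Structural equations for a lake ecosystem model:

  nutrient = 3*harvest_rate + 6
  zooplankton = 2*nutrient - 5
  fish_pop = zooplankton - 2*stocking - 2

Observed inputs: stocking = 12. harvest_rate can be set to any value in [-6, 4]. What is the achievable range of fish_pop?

-55 to 5

Substituting into the zooplankton equation gives zooplankton = 6*harvest_rate + 7.
Substituting into the fish_pop equation gives fish_pop = 6*harvest_rate - 19.
Linear in harvest_rate, so extremes are at the endpoints: harvest_rate = -6 gives fish_pop = -55; harvest_rate = 4 gives fish_pop = 5.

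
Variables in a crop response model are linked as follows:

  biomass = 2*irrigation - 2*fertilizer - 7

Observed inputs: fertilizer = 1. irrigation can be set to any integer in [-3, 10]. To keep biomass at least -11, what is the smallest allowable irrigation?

irrigation = -1

Substituting into the biomass equation gives biomass = 2*irrigation - 9.
Require 2*irrigation - 9 ≥ -11, so irrigation ≥ -1.
The smallest integer in [-3, 10] satisfying this is -1.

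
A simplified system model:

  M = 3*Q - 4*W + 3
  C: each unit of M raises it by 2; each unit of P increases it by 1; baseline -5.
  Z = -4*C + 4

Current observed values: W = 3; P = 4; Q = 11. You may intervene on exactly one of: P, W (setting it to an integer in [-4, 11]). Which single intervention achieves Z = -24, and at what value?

set W = 8

Intervening on P: Z = -4*P - 168. Reaching -24 requires P = -36, outside [-4, 11].
Intervening on W: with other inputs at their observed values, Z = 32*W - 280. Solving for -24 gives W = 8, within [-4, 11].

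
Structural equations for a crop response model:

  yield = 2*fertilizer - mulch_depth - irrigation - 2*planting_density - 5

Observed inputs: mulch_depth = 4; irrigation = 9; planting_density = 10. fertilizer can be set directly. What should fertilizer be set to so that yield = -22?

fertilizer = 8

Substituting into the yield equation gives yield = 2*fertilizer - 38.
Solve 2*fertilizer - 38 = -22: fertilizer = (-22 + 38) / 2 = 8.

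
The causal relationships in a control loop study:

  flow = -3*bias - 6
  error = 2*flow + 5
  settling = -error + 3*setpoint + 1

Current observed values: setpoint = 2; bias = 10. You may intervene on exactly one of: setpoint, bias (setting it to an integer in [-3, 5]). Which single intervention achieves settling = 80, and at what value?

set setpoint = 4

Intervening on setpoint: with other inputs at their observed values, settling = 3*setpoint + 68. Solving for 80 gives setpoint = 4, within [-3, 5].
Intervening on bias: settling = 6*bias + 14. Reaching 80 requires bias = 11, outside [-3, 5].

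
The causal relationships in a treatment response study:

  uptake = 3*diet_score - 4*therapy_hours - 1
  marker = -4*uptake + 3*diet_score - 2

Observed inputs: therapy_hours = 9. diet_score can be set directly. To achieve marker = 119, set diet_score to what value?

Substituting into the uptake equation gives uptake = 3*diet_score - 37.
So marker = -9*diet_score + 146.
Solve -9*diet_score + 146 = 119: diet_score = (119 - 146) / -9 = 3.

diet_score = 3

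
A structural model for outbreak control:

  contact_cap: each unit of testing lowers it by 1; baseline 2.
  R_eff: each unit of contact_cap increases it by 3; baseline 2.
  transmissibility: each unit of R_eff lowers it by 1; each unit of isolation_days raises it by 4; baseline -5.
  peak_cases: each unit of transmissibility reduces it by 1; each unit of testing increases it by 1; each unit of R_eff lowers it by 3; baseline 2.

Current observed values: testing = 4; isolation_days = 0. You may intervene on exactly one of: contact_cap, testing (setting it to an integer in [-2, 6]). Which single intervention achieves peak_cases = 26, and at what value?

set testing = 5

Intervening on contact_cap: peak_cases = -6*contact_cap + 7. Reaching 26 requires contact_cap = -19/6, not an integer.
Intervening on testing: with other inputs at their observed values, peak_cases = 7*testing - 9. Solving for 26 gives testing = 5, within [-2, 6].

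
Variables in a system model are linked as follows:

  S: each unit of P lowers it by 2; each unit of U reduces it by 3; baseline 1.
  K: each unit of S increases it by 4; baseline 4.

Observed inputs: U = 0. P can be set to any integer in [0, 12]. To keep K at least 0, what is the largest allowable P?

P = 1

Substituting into the S equation gives S = -2*P + 1.
Substituting into the K equation gives K = -8*P + 8.
Require -8*P + 8 ≥ 0, so P ≤ 1.
The largest integer in [0, 12] satisfying this is 1.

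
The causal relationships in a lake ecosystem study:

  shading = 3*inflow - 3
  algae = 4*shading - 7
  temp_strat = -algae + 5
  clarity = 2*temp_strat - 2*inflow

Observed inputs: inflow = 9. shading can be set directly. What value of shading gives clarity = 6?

shading = 0

Intervening on shading fixes its value directly, overriding its dependence on inflow.
Substituting into the temp_strat equation gives temp_strat = -4*shading + 12.
Substituting into the clarity equation gives clarity = -8*shading + 6.
Solve -8*shading + 6 = 6: shading = (6 - 6) / -8 = 0.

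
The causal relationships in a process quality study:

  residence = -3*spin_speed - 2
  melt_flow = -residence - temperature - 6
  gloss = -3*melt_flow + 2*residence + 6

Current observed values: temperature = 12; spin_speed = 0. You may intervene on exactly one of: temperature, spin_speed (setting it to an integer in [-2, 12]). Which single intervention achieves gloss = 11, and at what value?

Intervening on temperature: with other inputs at their observed values, gloss = 3*temperature + 14. Solving for 11 gives temperature = -1, within [-2, 12].
Intervening on spin_speed: gloss = -15*spin_speed + 50. Reaching 11 requires spin_speed = 13/5, not an integer.

set temperature = -1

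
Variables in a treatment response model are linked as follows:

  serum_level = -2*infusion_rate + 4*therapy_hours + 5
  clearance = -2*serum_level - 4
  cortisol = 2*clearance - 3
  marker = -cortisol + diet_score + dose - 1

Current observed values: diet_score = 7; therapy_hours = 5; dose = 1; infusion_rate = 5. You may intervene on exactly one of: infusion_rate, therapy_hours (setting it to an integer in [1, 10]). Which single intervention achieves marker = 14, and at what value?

Intervening on infusion_rate: marker = -8*infusion_rate + 118. Reaching 14 requires infusion_rate = 13, outside [1, 10].
Intervening on therapy_hours: with other inputs at their observed values, marker = 16*therapy_hours - 2. Solving for 14 gives therapy_hours = 1, within [1, 10].

set therapy_hours = 1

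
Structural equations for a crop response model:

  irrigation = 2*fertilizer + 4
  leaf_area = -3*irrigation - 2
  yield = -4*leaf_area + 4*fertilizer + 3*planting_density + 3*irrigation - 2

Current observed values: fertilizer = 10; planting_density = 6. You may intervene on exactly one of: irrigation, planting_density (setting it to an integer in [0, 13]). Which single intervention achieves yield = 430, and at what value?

set planting_density = 8

Intervening on irrigation: yield = 15*irrigation + 64. Reaching 430 requires irrigation = 122/5, not an integer.
Intervening on planting_density: with other inputs at their observed values, yield = 3*planting_density + 406. Solving for 430 gives planting_density = 8, within [0, 13].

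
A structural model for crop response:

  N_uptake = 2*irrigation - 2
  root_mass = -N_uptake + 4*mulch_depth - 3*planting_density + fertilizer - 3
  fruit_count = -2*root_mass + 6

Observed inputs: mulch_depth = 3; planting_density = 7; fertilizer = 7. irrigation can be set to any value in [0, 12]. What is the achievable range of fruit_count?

Substituting into the root_mass equation gives root_mass = -2*irrigation - 3.
Substituting into the fruit_count equation gives fruit_count = 4*irrigation + 12.
Linear in irrigation, so extremes are at the endpoints: irrigation = 0 gives fruit_count = 12; irrigation = 12 gives fruit_count = 60.

12 to 60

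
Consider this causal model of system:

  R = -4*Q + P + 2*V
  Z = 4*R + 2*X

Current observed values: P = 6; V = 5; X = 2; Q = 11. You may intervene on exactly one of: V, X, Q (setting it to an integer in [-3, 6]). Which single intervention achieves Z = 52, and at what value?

Intervening on V: Z = 8*V - 148. Reaching 52 requires V = 25, outside [-3, 6].
Intervening on X: Z = 2*X - 112. Reaching 52 requires X = 82, outside [-3, 6].
Intervening on Q: with other inputs at their observed values, Z = -16*Q + 68. Solving for 52 gives Q = 1, within [-3, 6].

set Q = 1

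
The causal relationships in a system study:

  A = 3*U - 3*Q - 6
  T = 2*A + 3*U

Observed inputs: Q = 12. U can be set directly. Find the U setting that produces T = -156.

U = -8

Substituting into the A equation gives A = 3*U - 42.
So T = 9*U - 84.
Solve 9*U - 84 = -156: U = (-156 + 84) / 9 = -8.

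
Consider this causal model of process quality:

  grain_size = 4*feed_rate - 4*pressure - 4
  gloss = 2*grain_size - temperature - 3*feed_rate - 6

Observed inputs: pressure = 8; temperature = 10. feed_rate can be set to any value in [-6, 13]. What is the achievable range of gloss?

-118 to -23

Substituting into the grain_size equation gives grain_size = 4*feed_rate - 36.
So gloss = 5*feed_rate - 88.
Linear in feed_rate, so extremes are at the endpoints: feed_rate = -6 gives gloss = -118; feed_rate = 13 gives gloss = -23.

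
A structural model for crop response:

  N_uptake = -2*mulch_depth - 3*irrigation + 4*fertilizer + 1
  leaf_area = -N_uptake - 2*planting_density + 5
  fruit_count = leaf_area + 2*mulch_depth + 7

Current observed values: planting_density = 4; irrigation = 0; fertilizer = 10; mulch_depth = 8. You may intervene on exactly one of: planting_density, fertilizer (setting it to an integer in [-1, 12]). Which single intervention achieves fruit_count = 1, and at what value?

Intervening on planting_density: with other inputs at their observed values, fruit_count = -2*planting_density + 3. Solving for 1 gives planting_density = 1, within [-1, 12].
Intervening on fertilizer: fruit_count = -4*fertilizer + 35. Reaching 1 requires fertilizer = 17/2, not an integer.

set planting_density = 1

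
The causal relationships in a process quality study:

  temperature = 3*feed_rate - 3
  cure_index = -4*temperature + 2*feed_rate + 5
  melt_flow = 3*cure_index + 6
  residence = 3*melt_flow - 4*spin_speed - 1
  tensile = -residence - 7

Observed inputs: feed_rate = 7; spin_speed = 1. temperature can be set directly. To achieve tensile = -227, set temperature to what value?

Intervening on temperature fixes its value directly, overriding its dependence on feed_rate.
Substituting into the cure_index equation gives cure_index = -4*temperature + 19.
Substituting into the melt_flow equation gives melt_flow = -12*temperature + 63.
Substituting into the residence equation gives residence = -36*temperature + 184.
Substituting into the tensile equation gives tensile = 36*temperature - 191.
Solve 36*temperature - 191 = -227: temperature = (-227 + 191) / 36 = -1.

temperature = -1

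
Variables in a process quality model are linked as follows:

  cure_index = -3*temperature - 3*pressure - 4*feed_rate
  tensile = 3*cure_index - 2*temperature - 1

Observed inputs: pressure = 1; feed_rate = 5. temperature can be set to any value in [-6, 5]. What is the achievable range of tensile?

Substituting into the cure_index equation gives cure_index = -3*temperature - 23.
Substituting into the tensile equation gives tensile = -11*temperature - 70.
Linear in temperature, so extremes are at the endpoints: temperature = -6 gives tensile = -4; temperature = 5 gives tensile = -125.

-125 to -4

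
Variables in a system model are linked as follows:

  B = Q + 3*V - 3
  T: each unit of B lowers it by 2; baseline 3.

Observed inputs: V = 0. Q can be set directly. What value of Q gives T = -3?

Q = 6

Substituting into the B equation gives B = Q - 3.
Substituting into the T equation gives T = -2*Q + 9.
Solve -2*Q + 9 = -3: Q = (-3 - 9) / -2 = 6.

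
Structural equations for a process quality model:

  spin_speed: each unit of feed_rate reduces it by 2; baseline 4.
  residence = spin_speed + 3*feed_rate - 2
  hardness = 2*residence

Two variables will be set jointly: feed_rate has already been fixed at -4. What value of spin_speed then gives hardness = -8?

spin_speed = 10

With feed_rate held at -4:
Intervening on spin_speed fixes its value directly, overriding its dependence on feed_rate.
Substituting into the residence equation gives residence = spin_speed - 14.
Substituting into the hardness equation gives hardness = 2*spin_speed - 28.
Solve 2*spin_speed - 28 = -8: spin_speed = (-8 + 28) / 2 = 10.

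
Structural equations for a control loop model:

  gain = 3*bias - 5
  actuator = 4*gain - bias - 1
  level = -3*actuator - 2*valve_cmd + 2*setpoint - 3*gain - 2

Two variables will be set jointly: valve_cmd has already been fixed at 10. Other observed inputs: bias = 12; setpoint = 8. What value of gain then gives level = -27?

gain = 4

With valve_cmd held at 10:
Intervening on gain fixes its value directly, overriding its dependence on bias.
Substituting into the actuator equation gives actuator = 4*gain - 13.
Substituting into the level equation gives level = -15*gain + 33.
Solve -15*gain + 33 = -27: gain = (-27 - 33) / -15 = 4.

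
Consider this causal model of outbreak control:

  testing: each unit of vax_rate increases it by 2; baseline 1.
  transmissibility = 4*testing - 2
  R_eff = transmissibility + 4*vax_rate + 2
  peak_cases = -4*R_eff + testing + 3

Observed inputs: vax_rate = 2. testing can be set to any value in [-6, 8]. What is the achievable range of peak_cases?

-149 to 61

Intervening on testing fixes its value directly, overriding its dependence on vax_rate.
Substituting into the R_eff equation gives R_eff = 4*testing + 8.
Substituting into the peak_cases equation gives peak_cases = -15*testing - 29.
Linear in testing, so extremes are at the endpoints: testing = -6 gives peak_cases = 61; testing = 8 gives peak_cases = -149.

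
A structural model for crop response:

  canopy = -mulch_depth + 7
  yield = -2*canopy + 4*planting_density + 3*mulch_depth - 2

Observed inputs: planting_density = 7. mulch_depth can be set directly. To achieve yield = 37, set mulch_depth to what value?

Substituting into the yield equation gives yield = 5*mulch_depth + 12.
Solve 5*mulch_depth + 12 = 37: mulch_depth = (37 - 12) / 5 = 5.

mulch_depth = 5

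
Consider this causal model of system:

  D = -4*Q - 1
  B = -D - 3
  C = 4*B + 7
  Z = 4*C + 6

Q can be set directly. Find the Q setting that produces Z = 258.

Q = 4

Substituting into the B equation gives B = 4*Q - 2.
Substituting into the C equation gives C = 16*Q - 1.
So Z = 64*Q + 2.
Solve 64*Q + 2 = 258: Q = (258 - 2) / 64 = 4.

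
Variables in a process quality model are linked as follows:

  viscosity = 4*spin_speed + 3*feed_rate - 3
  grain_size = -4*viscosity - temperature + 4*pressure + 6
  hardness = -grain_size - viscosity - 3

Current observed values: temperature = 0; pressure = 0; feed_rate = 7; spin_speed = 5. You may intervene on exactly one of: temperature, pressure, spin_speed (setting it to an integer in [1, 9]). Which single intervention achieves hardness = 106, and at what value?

set temperature = 1

Intervening on temperature: with other inputs at their observed values, hardness = temperature + 105. Solving for 106 gives temperature = 1, within [1, 9].
Intervening on pressure: hardness = -4*pressure + 105. Reaching 106 requires pressure = -1/4, not an integer.
Intervening on spin_speed: hardness = 12*spin_speed + 45. Reaching 106 requires spin_speed = 61/12, not an integer.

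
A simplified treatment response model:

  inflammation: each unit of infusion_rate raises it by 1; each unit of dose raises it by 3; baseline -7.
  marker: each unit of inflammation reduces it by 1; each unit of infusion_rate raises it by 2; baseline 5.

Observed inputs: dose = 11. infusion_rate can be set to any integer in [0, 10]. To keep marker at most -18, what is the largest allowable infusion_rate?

Substituting into the inflammation equation gives inflammation = infusion_rate + 26.
This gives marker = infusion_rate - 21.
Require infusion_rate - 21 ≤ -18, so infusion_rate ≤ 3.
The largest integer in [0, 10] satisfying this is 3.

infusion_rate = 3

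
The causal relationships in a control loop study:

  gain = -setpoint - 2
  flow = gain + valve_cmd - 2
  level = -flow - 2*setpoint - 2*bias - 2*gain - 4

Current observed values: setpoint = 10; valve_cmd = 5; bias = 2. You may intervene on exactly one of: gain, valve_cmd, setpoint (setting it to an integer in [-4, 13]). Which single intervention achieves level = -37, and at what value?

set gain = 2

Intervening on gain: with other inputs at their observed values, level = -3*gain - 31. Solving for -37 gives gain = 2, within [-4, 13].
Intervening on valve_cmd: level = -valve_cmd + 10. Reaching -37 requires valve_cmd = 47, outside [-4, 13].
Intervening on setpoint: level = setpoint - 5. Reaching -37 requires setpoint = -32, outside [-4, 13].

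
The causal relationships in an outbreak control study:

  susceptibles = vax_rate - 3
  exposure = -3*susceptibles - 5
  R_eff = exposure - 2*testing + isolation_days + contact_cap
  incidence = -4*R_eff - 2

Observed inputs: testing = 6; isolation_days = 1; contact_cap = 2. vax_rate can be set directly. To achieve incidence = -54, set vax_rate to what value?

vax_rate = -6

Substituting into the exposure equation gives exposure = -3*vax_rate + 4.
This gives R_eff = -3*vax_rate - 5.
This gives incidence = 12*vax_rate + 18.
Solve 12*vax_rate + 18 = -54: vax_rate = (-54 - 18) / 12 = -6.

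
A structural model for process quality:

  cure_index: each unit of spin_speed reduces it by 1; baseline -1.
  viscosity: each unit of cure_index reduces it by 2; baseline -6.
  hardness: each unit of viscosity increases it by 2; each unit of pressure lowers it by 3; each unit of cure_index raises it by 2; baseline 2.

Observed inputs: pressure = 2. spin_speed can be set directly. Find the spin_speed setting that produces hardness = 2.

spin_speed = 8

Substituting into the viscosity equation gives viscosity = 2*spin_speed - 4.
Substituting into the hardness equation gives hardness = 2*spin_speed - 14.
Solve 2*spin_speed - 14 = 2: spin_speed = (2 + 14) / 2 = 8.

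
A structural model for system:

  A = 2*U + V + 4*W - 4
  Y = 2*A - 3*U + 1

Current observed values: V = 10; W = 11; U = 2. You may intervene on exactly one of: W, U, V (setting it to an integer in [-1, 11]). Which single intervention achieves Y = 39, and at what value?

set W = 3

Intervening on W: with other inputs at their observed values, Y = 8*W + 15. Solving for 39 gives W = 3, within [-1, 11].
Intervening on U: Y = U + 101. Reaching 39 requires U = -62, outside [-1, 11].
Intervening on V: Y = 2*V + 83. Reaching 39 requires V = -22, outside [-1, 11].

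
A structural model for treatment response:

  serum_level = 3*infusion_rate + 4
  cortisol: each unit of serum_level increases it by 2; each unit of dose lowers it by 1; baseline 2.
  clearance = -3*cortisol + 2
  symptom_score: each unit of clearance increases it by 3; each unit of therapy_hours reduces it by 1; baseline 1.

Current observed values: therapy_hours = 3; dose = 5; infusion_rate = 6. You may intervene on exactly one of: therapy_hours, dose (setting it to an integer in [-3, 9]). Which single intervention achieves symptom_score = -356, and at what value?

set dose = 6

Intervening on therapy_hours: symptom_score = -therapy_hours - 362. Reaching -356 requires therapy_hours = -6, outside [-3, 9].
Intervening on dose: with other inputs at their observed values, symptom_score = 9*dose - 410. Solving for -356 gives dose = 6, within [-3, 9].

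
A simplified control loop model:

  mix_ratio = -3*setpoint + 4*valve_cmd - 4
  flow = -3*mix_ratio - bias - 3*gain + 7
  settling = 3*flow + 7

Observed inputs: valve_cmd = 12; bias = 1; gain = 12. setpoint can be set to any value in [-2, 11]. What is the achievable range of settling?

Substituting into the mix_ratio equation gives mix_ratio = -3*setpoint + 44.
So flow = 9*setpoint - 162.
So settling = 27*setpoint - 479.
Linear in setpoint, so extremes are at the endpoints: setpoint = -2 gives settling = -533; setpoint = 11 gives settling = -182.

-533 to -182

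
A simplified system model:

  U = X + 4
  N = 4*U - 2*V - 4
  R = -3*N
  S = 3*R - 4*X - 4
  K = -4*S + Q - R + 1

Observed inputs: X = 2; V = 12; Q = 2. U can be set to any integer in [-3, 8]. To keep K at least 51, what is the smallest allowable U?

U = 7

Intervening on U fixes its value directly, overriding its dependence on X.
Substituting into the N equation gives N = 4*U - 28.
So R = -12*U + 84.
So S = -36*U + 240.
So K = 156*U - 1041.
Require 156*U - 1041 ≥ 51, so U ≥ 7.
The smallest integer in [-3, 8] satisfying this is 7.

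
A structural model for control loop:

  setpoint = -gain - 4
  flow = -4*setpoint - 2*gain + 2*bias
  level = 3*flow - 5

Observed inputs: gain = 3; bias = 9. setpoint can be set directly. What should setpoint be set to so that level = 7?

setpoint = 2

Intervening on setpoint fixes its value directly, overriding its dependence on gain.
Substituting into the flow equation gives flow = -4*setpoint + 12.
Substituting into the level equation gives level = -12*setpoint + 31.
Solve -12*setpoint + 31 = 7: setpoint = (7 - 31) / -12 = 2.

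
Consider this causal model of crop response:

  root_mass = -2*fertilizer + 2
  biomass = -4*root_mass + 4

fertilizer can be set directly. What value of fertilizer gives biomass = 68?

fertilizer = 9

Substituting into the biomass equation gives biomass = 8*fertilizer - 4.
Solve 8*fertilizer - 4 = 68: fertilizer = (68 + 4) / 8 = 9.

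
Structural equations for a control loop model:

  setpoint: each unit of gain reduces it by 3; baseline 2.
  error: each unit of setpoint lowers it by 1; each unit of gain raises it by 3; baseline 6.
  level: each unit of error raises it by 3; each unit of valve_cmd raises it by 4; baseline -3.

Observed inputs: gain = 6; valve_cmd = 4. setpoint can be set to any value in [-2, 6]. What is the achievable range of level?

67 to 91

Intervening on setpoint fixes its value directly, overriding its dependence on gain.
Substituting into the error equation gives error = -setpoint + 24.
This gives level = -3*setpoint + 85.
Linear in setpoint, so extremes are at the endpoints: setpoint = -2 gives level = 91; setpoint = 6 gives level = 67.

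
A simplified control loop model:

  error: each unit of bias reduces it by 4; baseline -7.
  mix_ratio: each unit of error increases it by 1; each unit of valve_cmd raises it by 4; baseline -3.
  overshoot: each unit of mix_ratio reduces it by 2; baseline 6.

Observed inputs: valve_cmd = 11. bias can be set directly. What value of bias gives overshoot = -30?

bias = 4

Substituting into the mix_ratio equation gives mix_ratio = -4*bias + 34.
Substituting into the overshoot equation gives overshoot = 8*bias - 62.
Solve 8*bias - 62 = -30: bias = (-30 + 62) / 8 = 4.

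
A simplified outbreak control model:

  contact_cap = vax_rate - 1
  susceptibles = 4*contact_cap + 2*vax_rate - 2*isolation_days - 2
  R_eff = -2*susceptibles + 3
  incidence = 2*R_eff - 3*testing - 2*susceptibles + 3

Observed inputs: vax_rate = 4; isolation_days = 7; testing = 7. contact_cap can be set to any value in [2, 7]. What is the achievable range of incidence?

Intervening on contact_cap fixes its value directly, overriding its dependence on vax_rate.
Substituting into the susceptibles equation gives susceptibles = 4*contact_cap - 8.
R_eff becomes -8*contact_cap + 19.
incidence becomes -24*contact_cap + 36.
Linear in contact_cap, so extremes are at the endpoints: contact_cap = 2 gives incidence = -12; contact_cap = 7 gives incidence = -132.

-132 to -12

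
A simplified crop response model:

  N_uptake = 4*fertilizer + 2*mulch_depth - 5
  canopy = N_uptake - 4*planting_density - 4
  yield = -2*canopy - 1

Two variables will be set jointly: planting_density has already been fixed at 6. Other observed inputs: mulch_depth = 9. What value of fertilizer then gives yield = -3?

With planting_density held at 6:
Substituting into the N_uptake equation gives N_uptake = 4*fertilizer + 13.
So canopy = 4*fertilizer - 15.
Substituting into the yield equation gives yield = -8*fertilizer + 29.
Solve -8*fertilizer + 29 = -3: fertilizer = (-3 - 29) / -8 = 4.

fertilizer = 4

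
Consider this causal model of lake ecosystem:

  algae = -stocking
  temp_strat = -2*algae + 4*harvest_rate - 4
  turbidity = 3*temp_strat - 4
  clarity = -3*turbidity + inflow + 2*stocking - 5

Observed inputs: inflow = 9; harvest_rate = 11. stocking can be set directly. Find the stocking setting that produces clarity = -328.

Substituting into the temp_strat equation gives temp_strat = 2*stocking + 40.
Substituting into the turbidity equation gives turbidity = 6*stocking + 116.
Substituting into the clarity equation gives clarity = -16*stocking - 344.
Solve -16*stocking - 344 = -328: stocking = (-328 + 344) / -16 = -1.

stocking = -1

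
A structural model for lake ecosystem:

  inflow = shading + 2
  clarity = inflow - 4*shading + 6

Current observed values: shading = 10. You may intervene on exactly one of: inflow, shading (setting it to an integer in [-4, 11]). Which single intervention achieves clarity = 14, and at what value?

Intervening on inflow: clarity = inflow - 34. Reaching 14 requires inflow = 48, outside [-4, 11].
Intervening on shading: with other inputs at their observed values, clarity = -3*shading + 8. Solving for 14 gives shading = -2, within [-4, 11].

set shading = -2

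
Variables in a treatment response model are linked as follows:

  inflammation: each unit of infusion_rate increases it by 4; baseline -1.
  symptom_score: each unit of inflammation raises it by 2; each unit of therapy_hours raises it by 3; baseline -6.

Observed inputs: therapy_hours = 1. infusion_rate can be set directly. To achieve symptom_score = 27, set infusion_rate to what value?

Substituting into the symptom_score equation gives symptom_score = 8*infusion_rate - 5.
Solve 8*infusion_rate - 5 = 27: infusion_rate = (27 + 5) / 8 = 4.

infusion_rate = 4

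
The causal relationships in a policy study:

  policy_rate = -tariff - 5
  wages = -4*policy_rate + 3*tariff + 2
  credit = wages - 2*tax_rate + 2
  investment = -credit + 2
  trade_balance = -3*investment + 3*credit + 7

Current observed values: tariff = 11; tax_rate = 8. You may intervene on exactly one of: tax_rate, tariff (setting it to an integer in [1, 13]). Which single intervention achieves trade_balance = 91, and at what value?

Intervening on tax_rate: trade_balance = -12*tax_rate + 607. Reaching 91 requires tax_rate = 43, outside [1, 13].
Intervening on tariff: with other inputs at their observed values, trade_balance = 42*tariff + 49. Solving for 91 gives tariff = 1, within [1, 13].

set tariff = 1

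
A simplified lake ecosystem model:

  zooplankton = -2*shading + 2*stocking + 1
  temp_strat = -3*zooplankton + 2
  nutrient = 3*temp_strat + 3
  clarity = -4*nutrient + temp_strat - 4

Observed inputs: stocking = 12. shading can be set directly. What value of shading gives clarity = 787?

Substituting into the zooplankton equation gives zooplankton = -2*shading + 25.
Substituting into the temp_strat equation gives temp_strat = 6*shading - 73.
Substituting into the nutrient equation gives nutrient = 18*shading - 216.
This gives clarity = -66*shading + 787.
Solve -66*shading + 787 = 787: shading = (787 - 787) / -66 = 0.

shading = 0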